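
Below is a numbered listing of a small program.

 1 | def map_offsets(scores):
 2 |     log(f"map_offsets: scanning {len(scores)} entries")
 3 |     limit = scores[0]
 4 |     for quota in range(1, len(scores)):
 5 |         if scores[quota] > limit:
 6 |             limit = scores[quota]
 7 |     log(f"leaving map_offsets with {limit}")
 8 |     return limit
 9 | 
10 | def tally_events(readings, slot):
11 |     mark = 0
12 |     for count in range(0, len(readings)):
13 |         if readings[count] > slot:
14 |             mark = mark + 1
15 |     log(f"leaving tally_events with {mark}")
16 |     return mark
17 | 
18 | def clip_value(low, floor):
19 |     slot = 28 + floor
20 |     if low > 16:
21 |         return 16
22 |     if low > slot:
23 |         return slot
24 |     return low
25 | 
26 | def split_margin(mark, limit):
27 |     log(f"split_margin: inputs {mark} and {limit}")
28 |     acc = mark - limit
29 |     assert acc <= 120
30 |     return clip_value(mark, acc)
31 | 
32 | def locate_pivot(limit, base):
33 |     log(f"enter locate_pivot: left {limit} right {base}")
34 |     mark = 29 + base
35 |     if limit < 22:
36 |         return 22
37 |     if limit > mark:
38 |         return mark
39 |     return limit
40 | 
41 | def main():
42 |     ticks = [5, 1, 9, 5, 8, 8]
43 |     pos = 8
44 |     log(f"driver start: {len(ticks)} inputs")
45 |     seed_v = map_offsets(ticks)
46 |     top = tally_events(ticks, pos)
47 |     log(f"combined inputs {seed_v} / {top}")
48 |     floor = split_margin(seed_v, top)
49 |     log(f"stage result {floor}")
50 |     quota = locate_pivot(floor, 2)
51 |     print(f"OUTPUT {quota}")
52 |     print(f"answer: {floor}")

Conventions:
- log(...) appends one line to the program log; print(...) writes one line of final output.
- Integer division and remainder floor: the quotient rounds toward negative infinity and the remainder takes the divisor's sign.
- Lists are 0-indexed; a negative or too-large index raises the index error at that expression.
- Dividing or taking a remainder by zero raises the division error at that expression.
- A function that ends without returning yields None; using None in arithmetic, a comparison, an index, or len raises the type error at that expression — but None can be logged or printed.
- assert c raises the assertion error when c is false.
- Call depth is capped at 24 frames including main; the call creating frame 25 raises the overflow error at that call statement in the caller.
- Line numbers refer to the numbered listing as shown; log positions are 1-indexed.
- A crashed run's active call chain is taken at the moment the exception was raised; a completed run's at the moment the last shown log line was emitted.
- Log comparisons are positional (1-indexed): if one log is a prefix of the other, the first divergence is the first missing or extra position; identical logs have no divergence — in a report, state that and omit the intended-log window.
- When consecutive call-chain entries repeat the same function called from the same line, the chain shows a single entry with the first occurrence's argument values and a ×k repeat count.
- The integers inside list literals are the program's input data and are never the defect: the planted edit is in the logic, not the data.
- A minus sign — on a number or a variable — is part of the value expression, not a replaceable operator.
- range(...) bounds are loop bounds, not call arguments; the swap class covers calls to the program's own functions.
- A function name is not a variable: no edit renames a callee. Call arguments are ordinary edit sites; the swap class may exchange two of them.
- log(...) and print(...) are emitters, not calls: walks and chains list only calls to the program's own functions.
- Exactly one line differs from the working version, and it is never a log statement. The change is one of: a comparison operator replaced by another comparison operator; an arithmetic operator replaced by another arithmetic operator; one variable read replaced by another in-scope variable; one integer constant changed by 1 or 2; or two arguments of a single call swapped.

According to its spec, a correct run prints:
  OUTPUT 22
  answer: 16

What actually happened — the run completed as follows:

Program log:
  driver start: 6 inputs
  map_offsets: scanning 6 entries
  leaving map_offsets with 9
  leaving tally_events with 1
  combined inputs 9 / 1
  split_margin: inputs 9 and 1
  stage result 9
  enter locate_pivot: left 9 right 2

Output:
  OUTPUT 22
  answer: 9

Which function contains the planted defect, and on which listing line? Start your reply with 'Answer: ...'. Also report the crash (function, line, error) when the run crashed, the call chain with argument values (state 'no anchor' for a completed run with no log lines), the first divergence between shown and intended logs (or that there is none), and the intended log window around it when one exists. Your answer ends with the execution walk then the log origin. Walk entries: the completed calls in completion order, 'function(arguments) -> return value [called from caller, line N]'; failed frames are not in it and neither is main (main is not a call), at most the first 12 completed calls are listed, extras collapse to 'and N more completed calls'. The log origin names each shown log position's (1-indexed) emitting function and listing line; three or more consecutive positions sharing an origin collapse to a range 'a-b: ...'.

Answer: the defect is in clip_value at line 20.
Key fact: Position 7 is the first bad log line: 'stage result 9' should read 'stage result 16'.
Call chain: main -> locate_pivot(9, 2) (called at line 50).
First divergence: position 7; shown 'stage result 9' vs intended 'stage result 16'.
Intended log window:
  5: combined inputs 9 / 1
  6: split_margin: inputs 9 and 1
  7: stage result 16
  8: enter locate_pivot: left 16 right 2
Execution walk:
  map_offsets([5, 1, 9, 5, 8, 8]) -> 9  [called from main, line 45]
  tally_events([5, 1, 9, 5, 8, 8], 8) -> 1  [called from main, line 46]
  clip_value(9, 8) -> 9  [called from split_margin, line 30]
  split_margin(9, 1) -> 9  [called from main, line 48]
  locate_pivot(9, 2) -> 22  [called from main, line 50]
Log origin:
  1: logged in main at line 44
  2: logged in map_offsets at line 2
  3: logged in map_offsets at line 7
  4: logged in tally_events at line 15
  5: logged in main at line 47
  6: logged in split_margin at line 27
  7: logged in main at line 49
  8: logged in locate_pivot at line 33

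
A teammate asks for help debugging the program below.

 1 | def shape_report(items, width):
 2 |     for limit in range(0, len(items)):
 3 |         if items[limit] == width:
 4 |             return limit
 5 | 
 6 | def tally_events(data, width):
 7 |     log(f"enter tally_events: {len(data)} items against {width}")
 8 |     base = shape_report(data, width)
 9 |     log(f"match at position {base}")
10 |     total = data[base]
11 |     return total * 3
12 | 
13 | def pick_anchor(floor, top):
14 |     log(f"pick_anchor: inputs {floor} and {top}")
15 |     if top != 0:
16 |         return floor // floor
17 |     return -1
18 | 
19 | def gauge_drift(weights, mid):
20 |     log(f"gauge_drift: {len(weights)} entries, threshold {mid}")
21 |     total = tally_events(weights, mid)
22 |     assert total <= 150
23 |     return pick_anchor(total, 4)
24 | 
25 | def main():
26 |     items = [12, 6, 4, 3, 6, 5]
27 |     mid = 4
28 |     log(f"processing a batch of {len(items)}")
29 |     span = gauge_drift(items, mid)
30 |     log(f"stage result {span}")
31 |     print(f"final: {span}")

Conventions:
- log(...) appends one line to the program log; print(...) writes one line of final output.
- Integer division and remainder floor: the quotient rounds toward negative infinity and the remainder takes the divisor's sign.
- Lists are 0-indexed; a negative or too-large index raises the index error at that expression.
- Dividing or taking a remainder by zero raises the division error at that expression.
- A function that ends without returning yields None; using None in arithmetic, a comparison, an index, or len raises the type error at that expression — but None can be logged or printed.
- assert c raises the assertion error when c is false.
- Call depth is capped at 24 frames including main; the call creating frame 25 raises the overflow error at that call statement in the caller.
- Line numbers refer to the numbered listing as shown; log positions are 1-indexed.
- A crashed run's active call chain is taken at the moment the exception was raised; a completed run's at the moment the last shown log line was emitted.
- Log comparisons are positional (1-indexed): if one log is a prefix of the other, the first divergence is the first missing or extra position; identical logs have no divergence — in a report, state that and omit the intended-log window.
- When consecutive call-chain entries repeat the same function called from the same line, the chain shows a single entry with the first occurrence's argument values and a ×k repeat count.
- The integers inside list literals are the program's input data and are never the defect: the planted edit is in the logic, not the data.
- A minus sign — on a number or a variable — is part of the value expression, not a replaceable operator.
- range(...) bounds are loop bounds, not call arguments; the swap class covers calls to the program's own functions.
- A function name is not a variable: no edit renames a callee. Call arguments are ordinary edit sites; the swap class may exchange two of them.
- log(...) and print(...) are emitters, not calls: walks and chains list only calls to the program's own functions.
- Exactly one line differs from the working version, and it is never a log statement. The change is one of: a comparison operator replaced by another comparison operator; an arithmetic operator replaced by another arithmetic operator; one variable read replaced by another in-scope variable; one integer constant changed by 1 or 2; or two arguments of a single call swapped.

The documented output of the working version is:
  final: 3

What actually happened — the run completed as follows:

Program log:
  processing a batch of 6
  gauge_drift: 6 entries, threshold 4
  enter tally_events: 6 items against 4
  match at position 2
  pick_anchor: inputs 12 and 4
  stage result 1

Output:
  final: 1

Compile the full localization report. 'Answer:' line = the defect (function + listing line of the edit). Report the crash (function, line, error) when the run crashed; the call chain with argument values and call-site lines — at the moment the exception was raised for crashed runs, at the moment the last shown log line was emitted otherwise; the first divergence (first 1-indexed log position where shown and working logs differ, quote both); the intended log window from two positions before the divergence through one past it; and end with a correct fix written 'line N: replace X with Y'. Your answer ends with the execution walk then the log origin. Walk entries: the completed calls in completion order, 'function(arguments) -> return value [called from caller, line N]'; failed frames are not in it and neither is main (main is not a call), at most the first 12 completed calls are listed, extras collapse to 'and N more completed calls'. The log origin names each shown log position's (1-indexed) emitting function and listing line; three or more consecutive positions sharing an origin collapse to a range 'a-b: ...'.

Answer: the defect is in pick_anchor at line 16.
The tell: Log line 6 is where behavior first shows: 'stage result 1' appears instead of 'stage result 3'.
Call chain: main.
First divergence: position 6 — shown 'stage result 1', intended 'stage result 3'.
Intended log window:
  4: match at position 2
  5: pick_anchor: inputs 12 and 4
  6: stage result 3
Execution walk:
  shape_report([12, 6, 4, 3, 6, 5], 4) -> 2  [called from tally_events, line 8]
  tally_events([12, 6, 4, 3, 6, 5], 4) -> 12  [called from gauge_drift, line 21]
  pick_anchor(12, 4) -> 1  [called from gauge_drift, line 23]
  gauge_drift([12, 6, 4, 3, 6, 5], 4) -> 1  [called from main, line 29]
Origin of each log line:
  1: logged in main at line 28
  2: logged in gauge_drift at line 20
  3: logged in tally_events at line 7
  4: logged in tally_events at line 9
  5: logged in pick_anchor at line 14
  6: logged in main at line 30
A correct fix: line 16: replace `floor // floor` with `floor // top`.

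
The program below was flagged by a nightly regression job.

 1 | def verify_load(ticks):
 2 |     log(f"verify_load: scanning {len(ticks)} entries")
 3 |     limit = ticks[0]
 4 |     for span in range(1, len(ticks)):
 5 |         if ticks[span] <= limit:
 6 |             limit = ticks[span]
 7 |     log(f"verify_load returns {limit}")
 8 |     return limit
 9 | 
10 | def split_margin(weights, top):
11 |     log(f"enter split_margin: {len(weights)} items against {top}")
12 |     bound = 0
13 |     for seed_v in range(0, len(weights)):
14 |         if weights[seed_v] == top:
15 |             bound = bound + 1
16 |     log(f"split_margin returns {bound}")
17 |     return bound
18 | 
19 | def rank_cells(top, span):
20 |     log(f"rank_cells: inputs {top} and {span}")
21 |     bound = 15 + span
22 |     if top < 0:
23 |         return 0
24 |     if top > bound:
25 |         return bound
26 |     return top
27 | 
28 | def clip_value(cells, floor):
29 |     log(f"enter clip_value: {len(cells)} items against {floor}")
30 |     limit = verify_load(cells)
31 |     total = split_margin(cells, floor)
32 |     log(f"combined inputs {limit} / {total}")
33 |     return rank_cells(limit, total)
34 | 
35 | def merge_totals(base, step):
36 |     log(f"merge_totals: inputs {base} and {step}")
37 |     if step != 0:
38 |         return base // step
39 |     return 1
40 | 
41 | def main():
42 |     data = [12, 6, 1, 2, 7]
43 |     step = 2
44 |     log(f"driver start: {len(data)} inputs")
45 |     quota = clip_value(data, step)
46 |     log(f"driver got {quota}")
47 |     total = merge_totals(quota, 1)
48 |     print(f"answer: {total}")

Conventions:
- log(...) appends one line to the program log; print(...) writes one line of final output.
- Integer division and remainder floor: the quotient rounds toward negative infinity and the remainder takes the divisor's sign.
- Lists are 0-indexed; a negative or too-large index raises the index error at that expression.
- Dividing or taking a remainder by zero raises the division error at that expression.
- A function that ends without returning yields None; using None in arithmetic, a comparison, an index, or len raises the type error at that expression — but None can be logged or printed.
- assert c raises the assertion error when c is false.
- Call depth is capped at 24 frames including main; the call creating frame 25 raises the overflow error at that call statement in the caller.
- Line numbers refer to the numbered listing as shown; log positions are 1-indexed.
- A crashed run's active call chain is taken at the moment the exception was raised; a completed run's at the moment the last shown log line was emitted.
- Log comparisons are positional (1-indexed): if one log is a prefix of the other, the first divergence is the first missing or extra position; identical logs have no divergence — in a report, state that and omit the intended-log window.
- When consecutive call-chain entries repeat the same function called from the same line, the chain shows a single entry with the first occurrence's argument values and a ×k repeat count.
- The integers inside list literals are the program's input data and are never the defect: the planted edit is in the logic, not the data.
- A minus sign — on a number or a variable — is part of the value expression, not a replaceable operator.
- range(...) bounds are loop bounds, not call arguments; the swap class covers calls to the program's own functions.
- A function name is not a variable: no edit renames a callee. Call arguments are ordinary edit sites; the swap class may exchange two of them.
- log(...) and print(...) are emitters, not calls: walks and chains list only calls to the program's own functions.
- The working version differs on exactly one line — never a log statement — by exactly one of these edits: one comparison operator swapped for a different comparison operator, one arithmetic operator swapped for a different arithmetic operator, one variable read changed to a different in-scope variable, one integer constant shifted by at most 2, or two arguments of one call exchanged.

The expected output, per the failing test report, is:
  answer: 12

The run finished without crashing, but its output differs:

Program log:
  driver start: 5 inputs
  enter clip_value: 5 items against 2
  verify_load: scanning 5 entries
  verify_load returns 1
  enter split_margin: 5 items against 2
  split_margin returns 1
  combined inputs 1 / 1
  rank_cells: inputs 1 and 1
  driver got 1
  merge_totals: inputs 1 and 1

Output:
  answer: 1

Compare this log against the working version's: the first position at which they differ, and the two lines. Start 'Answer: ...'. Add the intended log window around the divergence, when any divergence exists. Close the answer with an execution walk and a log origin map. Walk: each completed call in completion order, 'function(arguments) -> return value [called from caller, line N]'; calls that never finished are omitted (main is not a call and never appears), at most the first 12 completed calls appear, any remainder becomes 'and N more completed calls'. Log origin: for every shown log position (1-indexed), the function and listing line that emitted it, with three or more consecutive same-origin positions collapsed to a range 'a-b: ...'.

Answer: position 4; shown 'verify_load returns 1' vs intended 'verify_load returns 12'.
Intended log window:
  2: enter clip_value: 5 items against 2
  3: verify_load: scanning 5 entries
  4: verify_load returns 12
  5: enter split_margin: 5 items against 2
Execution walk:
  verify_load([12, 6, 1, 2, 7]) -> 1  [called from clip_value, line 30]
  split_margin([12, 6, 1, 2, 7], 2) -> 1  [called from clip_value, line 31]
  rank_cells(1, 1) -> 1  [called from clip_value, line 33]
  clip_value([12, 6, 1, 2, 7], 2) -> 1  [called from main, line 45]
  merge_totals(1, 1) -> 1  [called from main, line 47]
Log origin:
  1: emitted by main (line 44)
  2: emitted by clip_value (line 29)
  3: emitted by verify_load (line 2)
  4: emitted by verify_load (line 7)
  5: emitted by split_margin (line 11)
  6: emitted by split_margin (line 16)
  7: emitted by clip_value (line 32)
  8: emitted by rank_cells (line 20)
  9: emitted by main (line 46)
  10: emitted by merge_totals (line 36)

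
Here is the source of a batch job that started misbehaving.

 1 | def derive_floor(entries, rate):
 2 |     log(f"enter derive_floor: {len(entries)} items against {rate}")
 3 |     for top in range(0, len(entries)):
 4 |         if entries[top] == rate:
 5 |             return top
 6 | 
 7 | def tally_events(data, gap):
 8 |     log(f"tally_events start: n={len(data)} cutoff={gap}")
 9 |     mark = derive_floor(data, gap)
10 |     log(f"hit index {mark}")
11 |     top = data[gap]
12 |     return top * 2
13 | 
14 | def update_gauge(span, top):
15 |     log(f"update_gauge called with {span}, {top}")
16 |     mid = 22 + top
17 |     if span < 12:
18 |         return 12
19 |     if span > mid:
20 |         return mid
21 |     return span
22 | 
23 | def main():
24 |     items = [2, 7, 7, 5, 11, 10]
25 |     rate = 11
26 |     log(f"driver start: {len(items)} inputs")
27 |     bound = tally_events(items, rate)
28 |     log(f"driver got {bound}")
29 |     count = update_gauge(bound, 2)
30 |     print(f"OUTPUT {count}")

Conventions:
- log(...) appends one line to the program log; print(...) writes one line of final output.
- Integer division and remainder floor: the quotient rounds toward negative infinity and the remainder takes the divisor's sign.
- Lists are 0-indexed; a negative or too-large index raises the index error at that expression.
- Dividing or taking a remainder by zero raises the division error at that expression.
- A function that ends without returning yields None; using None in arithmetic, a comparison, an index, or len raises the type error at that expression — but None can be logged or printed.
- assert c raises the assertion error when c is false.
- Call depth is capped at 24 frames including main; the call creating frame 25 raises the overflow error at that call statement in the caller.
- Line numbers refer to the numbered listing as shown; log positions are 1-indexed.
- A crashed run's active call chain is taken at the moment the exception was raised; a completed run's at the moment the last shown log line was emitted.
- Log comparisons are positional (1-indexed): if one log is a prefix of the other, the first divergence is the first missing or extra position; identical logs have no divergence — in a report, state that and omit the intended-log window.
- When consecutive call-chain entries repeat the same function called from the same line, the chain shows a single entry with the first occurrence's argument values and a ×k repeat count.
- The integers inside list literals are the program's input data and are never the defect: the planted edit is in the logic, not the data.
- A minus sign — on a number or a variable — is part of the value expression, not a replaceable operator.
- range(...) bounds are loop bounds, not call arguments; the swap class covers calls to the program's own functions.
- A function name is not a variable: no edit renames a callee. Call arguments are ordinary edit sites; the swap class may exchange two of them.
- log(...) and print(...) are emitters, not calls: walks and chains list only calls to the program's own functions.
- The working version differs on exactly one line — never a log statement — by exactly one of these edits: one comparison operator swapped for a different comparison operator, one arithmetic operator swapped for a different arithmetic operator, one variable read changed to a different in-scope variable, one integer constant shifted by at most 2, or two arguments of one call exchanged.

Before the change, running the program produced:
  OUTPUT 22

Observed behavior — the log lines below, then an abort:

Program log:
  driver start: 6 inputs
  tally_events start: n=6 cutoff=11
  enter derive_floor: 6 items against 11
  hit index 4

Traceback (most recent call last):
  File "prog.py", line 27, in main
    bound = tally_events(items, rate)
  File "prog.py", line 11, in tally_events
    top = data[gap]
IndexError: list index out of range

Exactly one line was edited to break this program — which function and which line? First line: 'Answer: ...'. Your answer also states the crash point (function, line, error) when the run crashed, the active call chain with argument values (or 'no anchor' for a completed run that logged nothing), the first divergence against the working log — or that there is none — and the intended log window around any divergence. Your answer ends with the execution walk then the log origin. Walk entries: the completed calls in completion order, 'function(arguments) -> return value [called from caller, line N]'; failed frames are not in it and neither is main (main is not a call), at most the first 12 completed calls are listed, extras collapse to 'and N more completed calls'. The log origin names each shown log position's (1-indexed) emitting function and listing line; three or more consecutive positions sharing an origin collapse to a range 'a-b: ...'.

Answer: the defect is in tally_events at line 11.
Core observation: After 4 matching log lines the faulty run goes silent, while the working version continues with 'driver got 22'.
Crash: tally_events, line 11, IndexError.
Call chain: main -> tally_events([2, 7, 7, 5, 11, 10], 11) (called at line 27).
First divergence: position 5; the shown log stops at 4 lines while the working version next logs 'driver got 22'.
Intended log window:
  3: enter derive_floor: 6 items against 11
  4: hit index 4
  5: driver got 22
  6: update_gauge called with 22, 2
Execution walk:
  derive_floor([2, 7, 7, 5, 11, 10], 11) -> 4  [called from tally_events, line 9]
Log origins:
  1: logged in main at line 26
  2: logged in tally_events at line 8
  3: logged in derive_floor at line 2
  4: logged in tally_events at line 10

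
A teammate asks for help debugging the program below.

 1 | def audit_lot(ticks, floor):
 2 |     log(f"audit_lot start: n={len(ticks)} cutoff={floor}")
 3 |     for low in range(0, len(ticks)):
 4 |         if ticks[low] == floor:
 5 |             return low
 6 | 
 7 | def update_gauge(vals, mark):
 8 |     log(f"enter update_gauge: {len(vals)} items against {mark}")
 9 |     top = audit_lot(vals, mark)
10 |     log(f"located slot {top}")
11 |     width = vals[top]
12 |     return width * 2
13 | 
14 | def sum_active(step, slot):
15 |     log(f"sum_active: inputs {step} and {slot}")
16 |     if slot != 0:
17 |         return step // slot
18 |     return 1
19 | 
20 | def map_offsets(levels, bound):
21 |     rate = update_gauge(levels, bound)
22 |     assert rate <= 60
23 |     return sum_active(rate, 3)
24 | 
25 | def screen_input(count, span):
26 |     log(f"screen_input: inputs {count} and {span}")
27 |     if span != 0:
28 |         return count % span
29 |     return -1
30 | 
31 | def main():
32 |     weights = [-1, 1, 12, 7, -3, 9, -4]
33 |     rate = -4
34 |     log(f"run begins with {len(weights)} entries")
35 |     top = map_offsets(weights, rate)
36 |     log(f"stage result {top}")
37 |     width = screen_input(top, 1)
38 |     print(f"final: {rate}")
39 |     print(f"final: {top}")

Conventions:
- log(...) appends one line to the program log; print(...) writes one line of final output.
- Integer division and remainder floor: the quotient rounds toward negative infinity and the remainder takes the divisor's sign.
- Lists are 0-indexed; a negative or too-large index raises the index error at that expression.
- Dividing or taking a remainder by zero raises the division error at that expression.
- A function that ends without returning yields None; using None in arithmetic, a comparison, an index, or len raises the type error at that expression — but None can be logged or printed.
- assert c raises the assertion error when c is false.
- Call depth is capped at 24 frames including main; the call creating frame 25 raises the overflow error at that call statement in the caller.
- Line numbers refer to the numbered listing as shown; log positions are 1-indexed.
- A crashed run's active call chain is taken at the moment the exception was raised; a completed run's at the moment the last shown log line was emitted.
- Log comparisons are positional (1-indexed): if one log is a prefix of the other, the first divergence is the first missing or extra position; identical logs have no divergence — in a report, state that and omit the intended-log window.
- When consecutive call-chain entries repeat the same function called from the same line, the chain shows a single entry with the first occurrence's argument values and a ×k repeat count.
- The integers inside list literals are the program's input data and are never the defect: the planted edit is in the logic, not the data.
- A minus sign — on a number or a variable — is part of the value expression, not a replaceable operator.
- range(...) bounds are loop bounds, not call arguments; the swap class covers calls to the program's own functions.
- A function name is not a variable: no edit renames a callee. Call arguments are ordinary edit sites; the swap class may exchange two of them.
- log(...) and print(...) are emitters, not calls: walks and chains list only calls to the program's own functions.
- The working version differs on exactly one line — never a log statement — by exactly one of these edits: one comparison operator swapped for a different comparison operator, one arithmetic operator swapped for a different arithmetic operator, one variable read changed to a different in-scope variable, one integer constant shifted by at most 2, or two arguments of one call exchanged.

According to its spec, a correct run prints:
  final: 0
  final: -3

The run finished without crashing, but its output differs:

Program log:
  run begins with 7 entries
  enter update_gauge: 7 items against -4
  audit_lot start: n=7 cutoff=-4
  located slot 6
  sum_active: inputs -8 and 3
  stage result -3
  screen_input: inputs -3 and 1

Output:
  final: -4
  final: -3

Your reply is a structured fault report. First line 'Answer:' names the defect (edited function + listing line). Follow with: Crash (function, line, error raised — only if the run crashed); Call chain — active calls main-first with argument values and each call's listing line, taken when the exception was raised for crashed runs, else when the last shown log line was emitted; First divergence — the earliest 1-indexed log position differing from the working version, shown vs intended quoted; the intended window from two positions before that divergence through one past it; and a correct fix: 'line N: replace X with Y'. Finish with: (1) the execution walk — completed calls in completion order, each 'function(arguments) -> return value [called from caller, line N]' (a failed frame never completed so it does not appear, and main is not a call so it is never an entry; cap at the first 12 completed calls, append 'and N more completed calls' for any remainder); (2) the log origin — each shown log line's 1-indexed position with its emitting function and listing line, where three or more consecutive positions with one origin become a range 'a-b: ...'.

Answer: the defect is in main at line 38.
Key fact: The two runs log identically and part ways only at the printed values.
Call chain: main -> screen_input(-3, 1) (called at line 37).
First divergence: none (the log streams are identical).
Execution walk:
  audit_lot([-1, 1, 12, 7, -3, 9, -4], -4) -> 6  [called from update_gauge, line 9]
  update_gauge([-1, 1, 12, 7, -3, 9, -4], -4) -> -8  [called from map_offsets, line 21]
  sum_active(-8, 3) -> -3  [called from map_offsets, line 23]
  map_offsets([-1, 1, 12, 7, -3, 9, -4], -4) -> -3  [called from main, line 35]
  screen_input(-3, 1) -> 0  [called from main, line 37]
Origin of each log line:
  1 — main, line 34
  2 — update_gauge, line 8
  3 — audit_lot, line 2
  4 — update_gauge, line 10
  5 — sum_active, line 15
  6 — main, line 36
  7 — screen_input, line 26
A correct fix: line 38: replace `rate` with `width`.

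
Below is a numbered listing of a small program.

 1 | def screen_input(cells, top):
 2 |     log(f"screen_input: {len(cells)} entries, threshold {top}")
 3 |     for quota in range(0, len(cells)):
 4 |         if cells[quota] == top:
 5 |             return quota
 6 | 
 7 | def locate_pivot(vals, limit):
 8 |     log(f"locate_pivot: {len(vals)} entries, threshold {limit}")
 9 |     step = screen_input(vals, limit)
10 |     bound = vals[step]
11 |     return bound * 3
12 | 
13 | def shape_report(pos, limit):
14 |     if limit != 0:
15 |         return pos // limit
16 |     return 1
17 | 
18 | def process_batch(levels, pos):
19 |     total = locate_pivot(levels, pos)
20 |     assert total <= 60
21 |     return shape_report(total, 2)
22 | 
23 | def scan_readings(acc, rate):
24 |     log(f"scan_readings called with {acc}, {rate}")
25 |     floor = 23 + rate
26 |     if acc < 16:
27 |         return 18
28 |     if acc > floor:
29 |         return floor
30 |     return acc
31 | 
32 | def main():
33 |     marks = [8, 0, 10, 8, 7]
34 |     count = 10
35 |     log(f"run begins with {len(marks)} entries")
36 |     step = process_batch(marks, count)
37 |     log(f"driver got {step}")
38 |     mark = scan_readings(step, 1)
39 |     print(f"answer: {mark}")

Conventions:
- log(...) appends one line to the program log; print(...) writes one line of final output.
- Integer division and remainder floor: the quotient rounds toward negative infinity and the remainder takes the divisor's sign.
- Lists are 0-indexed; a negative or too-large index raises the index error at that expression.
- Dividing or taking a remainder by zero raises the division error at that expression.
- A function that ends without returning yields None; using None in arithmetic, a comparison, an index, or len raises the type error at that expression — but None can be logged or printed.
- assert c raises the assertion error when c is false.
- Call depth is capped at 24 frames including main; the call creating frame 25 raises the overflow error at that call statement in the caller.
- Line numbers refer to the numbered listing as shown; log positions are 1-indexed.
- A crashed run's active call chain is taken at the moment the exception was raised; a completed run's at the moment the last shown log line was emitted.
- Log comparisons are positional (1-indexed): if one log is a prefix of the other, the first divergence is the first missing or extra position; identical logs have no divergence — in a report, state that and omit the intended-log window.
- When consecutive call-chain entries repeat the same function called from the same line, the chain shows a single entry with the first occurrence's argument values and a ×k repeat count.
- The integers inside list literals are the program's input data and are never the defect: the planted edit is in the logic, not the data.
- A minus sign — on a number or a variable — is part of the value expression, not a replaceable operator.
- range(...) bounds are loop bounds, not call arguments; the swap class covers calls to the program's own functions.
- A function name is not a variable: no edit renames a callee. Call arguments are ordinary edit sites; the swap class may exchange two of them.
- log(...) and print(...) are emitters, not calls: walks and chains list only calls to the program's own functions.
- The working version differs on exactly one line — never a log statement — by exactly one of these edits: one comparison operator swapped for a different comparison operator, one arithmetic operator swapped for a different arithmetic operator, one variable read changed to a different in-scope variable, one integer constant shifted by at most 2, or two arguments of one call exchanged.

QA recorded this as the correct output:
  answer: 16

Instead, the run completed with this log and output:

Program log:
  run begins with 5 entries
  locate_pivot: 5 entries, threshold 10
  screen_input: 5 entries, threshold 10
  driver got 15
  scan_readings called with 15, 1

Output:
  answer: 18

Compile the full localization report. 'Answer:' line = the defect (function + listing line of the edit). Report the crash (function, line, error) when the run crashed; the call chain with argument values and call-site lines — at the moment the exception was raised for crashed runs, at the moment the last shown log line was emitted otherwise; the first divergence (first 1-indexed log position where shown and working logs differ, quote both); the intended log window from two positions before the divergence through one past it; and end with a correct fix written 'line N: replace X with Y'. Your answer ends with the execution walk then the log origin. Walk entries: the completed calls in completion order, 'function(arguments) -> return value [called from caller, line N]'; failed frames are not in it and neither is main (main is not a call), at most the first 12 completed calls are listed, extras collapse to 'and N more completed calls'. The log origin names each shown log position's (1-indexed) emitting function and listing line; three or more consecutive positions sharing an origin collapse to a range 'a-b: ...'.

Answer: the defect is in scan_readings at line 27.
Core observation: Nothing in the log betrays the bug — only the output does.
Call chain: main -> scan_readings(15, 1) (called at line 38).
First divergence: none — the logs agree in full.
Execution walk:
  screen_input([8, 0, 10, 8, 7], 10) -> 2  [called from locate_pivot, line 9]
  locate_pivot([8, 0, 10, 8, 7], 10) -> 30  [called from process_batch, line 19]
  shape_report(30, 2) -> 15  [called from process_batch, line 21]
  process_batch([8, 0, 10, 8, 7], 10) -> 15  [called from main, line 36]
  scan_readings(15, 1) -> 18  [called from main, line 38]
Log line origins:
  1: from main, line 35
  2: from locate_pivot, line 8
  3: from screen_input, line 2
  4: from main, line 37
  5: from scan_readings, line 24
A correct fix: line 27: replace `18` with `16`.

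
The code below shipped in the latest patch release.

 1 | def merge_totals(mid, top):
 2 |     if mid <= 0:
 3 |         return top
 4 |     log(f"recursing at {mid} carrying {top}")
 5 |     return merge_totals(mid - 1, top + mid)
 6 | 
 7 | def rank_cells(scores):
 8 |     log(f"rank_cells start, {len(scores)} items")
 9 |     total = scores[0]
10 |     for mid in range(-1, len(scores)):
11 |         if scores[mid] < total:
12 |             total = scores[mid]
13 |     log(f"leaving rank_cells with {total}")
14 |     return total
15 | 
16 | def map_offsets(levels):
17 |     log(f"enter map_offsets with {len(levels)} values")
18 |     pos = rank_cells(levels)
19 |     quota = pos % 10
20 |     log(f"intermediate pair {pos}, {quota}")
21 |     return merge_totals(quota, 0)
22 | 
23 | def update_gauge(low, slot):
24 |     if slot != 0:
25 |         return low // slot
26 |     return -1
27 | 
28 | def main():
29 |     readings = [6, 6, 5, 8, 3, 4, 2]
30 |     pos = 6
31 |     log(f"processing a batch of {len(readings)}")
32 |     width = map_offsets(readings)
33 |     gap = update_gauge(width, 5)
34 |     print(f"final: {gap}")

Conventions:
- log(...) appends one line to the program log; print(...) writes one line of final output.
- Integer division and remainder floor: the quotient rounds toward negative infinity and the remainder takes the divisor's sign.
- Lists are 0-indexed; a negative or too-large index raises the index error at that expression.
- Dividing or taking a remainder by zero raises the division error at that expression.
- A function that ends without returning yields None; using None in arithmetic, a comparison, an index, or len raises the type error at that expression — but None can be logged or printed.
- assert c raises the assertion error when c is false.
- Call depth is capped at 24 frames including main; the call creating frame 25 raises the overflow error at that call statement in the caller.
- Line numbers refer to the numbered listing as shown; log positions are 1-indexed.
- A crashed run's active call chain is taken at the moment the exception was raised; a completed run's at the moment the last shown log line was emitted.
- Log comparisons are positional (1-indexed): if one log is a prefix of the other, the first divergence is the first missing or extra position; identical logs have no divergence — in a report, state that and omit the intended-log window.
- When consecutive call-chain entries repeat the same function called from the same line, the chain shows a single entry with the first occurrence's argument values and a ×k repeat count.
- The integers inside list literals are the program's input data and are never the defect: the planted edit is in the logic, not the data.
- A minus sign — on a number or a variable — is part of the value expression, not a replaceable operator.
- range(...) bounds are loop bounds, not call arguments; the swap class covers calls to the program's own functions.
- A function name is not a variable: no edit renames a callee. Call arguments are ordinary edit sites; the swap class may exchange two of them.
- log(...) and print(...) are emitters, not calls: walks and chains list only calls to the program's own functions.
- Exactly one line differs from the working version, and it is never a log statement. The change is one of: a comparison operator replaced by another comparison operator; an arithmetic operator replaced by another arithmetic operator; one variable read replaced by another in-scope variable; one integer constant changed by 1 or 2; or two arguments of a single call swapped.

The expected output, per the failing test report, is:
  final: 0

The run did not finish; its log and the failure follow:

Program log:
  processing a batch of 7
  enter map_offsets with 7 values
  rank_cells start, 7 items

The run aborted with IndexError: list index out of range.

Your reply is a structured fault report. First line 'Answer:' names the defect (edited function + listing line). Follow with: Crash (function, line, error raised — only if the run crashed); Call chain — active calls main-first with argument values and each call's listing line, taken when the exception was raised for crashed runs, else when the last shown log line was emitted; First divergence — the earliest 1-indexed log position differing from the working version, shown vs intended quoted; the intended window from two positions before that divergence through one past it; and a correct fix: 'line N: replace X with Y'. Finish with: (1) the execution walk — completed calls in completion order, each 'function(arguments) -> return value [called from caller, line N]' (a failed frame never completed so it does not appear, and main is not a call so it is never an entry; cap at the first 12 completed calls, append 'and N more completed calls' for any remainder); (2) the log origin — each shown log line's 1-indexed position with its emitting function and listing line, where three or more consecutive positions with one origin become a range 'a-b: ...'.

Answer: the defect is in rank_cells at line 10.
Key fact: After 3 matching log lines the faulty run goes silent, while the working version continues with 'leaving rank_cells with 2'.
Crash: rank_cells, line 11, IndexError.
Call chain: main -> map_offsets([6, 6, 5, 8, 3, 4, 2]) (called at line 32) -> rank_cells([6, 6, 5, 8, 3, 4, 2]) (called at line 18).
First divergence: position 4 — the faulty run's log ends after 3 lines; the working version continues with 'leaving rank_cells with 2'.
Intended log window:
  2: enter map_offsets with 7 values
  3: rank_cells start, 7 items
  4: leaving rank_cells with 2
  5: intermediate pair 2, 2
Execution walk:
  (no call completed)
Log origin:
  1: from main, line 31
  2: from map_offsets, line 17
  3: from rank_cells, line 8
A correct fix: line 10: replace `-1` with `1`.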